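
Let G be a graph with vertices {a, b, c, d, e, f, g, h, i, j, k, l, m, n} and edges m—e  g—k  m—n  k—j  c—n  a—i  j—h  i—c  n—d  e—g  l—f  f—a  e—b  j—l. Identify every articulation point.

e, j, n

Removing e increases the component count from 1 to 2, so e is a cut vertex.
Removing j increases the component count from 1 to 2, so j is a cut vertex.
Removing n increases the component count from 1 to 2, so n is a cut vertex.
By contrast removing k leaves 1 component; it is not a cut vertex. No other vertex is a cut vertex either.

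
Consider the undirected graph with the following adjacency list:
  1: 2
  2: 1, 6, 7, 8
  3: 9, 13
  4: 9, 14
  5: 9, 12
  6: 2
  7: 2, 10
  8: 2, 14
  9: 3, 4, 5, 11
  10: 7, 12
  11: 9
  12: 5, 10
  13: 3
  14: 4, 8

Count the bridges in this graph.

5

The edges on the cycle 9-5-12-10-7-2-8-14-4-9 are not bridges since each lies on that cycle.
But removing 6-2 disconnects 6 from 2; removing 9-11 disconnects 9 from 11; removing 9-3 disconnects 9 from 3; removing 3-13 disconnects 3 from 13 — these are bridges.
In total 5 edges are bridges.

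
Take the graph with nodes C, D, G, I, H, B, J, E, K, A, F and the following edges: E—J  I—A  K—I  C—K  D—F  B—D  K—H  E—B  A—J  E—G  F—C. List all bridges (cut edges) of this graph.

The edges on the cycle E-B-D-F-C-K-I-A-J-E are not bridges since each lies on that cycle.
But removing H—K disconnects H from K; removing E—G disconnects E from G — these are bridges.

E-G, H-K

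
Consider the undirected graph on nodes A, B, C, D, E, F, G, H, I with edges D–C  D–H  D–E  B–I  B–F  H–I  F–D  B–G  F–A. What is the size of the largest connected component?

Starting from A we can reach A, B, C, D, E, F, G, H, I. That is one component of size 9.
The largest has 9 vertices.

9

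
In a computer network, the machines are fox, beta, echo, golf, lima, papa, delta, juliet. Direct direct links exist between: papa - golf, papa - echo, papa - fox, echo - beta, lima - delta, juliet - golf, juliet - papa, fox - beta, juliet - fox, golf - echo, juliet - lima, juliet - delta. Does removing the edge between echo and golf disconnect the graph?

No

After removing echo - golf, the path echo-papa-golf still connects them, so the edge is not a bridge.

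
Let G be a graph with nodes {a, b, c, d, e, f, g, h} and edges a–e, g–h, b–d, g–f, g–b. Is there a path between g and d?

Yes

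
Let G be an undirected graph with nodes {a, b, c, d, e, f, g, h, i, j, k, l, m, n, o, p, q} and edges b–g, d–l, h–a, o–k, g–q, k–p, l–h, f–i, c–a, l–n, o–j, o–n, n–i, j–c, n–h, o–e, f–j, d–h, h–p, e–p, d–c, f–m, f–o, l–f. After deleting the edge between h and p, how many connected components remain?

h and p are still connected via h-n-o-e-p, so the component count stays at 2.

2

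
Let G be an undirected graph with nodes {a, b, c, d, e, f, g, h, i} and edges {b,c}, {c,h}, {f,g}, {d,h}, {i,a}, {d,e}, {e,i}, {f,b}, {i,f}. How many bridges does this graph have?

2

The edges on the cycle d-e-i-f-b-c-h-d are not bridges since each lies on that cycle.
But removing a–i disconnects a from i; removing f–g disconnects f from g — these are bridges.
That makes 2 bridges.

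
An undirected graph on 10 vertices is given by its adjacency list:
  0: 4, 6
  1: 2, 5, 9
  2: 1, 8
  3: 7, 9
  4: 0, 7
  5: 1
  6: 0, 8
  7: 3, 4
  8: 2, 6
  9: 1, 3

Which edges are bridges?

The edges on the cycle 1-9-3-7-4-0-6-8-2-1 are not bridges since each lies on that cycle.
But removing 1-5 disconnects 1 from 5 — this is a bridge.

1-5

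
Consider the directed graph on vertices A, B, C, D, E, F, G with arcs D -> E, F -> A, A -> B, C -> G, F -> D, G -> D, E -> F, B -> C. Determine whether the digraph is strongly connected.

From G we can reach every vertex (A, B, C, D, E, F, G), and every vertex can reach G (A, B, C, D, E, F, G). So the whole graph is one strongly connected component.

Yes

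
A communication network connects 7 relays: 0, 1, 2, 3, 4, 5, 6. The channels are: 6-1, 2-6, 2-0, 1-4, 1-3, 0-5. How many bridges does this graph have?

removing 0-5 disconnects 0 from 5; removing 6-2 disconnects 6 from 2; removing 3-1 disconnects 3 from 1; removing 6-1 disconnects 6 from 1 — these are bridges.
In total 6 edges are bridges.

6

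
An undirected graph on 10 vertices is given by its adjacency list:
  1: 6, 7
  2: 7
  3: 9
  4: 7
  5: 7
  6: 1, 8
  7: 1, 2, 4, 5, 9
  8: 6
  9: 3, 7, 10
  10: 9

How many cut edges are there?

9

removing 1-6 disconnects 1 from 6; removing 4-7 disconnects 4 from 7; removing 9-3 disconnects 9 from 3; removing 8-6 disconnects 8 from 6 — these are bridges.
In total 9 edges are bridges.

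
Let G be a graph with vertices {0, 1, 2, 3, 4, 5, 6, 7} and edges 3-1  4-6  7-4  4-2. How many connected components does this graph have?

4

5 is isolated — a component by itself.
0 is isolated — a component by itself.
Starting from 1 we can reach 1, 3. That is one component of size 2.
Starting from 2 we can reach 2, 4, 6, 7. That is one component of size 4.
Total: 4 components.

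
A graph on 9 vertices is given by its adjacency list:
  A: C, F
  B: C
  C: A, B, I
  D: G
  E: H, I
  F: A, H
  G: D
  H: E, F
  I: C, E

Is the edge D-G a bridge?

Removing D-G leaves no path between D and G: the component count goes from 2 to 3. So it is a bridge.

Yes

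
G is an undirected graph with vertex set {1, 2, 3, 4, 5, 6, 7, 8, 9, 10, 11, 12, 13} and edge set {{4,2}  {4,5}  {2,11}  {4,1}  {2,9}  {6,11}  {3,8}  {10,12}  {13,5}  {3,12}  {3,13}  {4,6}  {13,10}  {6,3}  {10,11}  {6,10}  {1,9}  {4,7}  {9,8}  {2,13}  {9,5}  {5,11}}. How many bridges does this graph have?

1

The edges on the cycle 4-6-3-12-10-13-2-4 are not bridges since each lies on that cycle.
But removing 7–4 disconnects 7 from 4 — this is a bridge.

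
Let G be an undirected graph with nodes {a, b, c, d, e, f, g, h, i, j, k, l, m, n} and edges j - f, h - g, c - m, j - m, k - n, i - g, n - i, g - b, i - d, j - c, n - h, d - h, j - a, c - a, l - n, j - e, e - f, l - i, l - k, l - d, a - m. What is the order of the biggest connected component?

8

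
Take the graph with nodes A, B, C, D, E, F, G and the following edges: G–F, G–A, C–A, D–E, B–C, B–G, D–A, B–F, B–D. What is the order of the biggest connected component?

7

Starting from A we can reach A, B, C, D, E, F, G. That is one component of size 7.
The largest has 7 vertices.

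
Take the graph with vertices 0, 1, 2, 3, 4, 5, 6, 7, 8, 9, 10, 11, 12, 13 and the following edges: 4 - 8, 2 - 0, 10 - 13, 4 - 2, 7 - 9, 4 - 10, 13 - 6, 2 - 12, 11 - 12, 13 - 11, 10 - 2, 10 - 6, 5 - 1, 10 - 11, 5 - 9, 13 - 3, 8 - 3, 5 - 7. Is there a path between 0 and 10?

Yes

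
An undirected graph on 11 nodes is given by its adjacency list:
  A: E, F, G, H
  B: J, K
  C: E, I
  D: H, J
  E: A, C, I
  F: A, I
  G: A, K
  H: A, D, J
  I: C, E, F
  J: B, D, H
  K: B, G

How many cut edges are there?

0

The edges on the cycle A-G-K-B-J-D-H-A are not bridges since each lies on that cycle.
Every edge lies on some cycle, so there are no bridges.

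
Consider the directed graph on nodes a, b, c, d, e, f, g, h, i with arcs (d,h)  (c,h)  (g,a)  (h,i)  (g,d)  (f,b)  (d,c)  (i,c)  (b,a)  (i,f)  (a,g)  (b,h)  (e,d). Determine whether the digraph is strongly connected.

No

There is no directed path from c to e, so the graph is not strongly connected.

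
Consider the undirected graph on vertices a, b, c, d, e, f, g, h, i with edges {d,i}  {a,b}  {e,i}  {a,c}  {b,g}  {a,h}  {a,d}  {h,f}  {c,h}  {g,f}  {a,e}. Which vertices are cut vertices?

Removing a increases the component count from 1 to 2, so a is a cut vertex.
By contrast removing b leaves 1 component; it is not a cut vertex. No other vertex is a cut vertex either.

a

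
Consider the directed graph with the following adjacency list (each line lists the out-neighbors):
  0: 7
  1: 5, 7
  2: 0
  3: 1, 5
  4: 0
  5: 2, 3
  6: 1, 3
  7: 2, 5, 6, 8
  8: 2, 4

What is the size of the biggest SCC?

{0, 1, 2, 3, 4, 5, 6, 7, 8} are all mutually reachable — one SCC of size 9.
The largest has 9 vertices.

9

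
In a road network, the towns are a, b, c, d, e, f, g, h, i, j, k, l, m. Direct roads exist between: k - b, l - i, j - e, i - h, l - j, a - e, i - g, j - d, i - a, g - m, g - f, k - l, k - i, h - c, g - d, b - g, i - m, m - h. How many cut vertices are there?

Removing g increases the component count from 1 to 2, so g is a cut vertex.
Removing h increases the component count from 1 to 2, so h is a cut vertex.
By contrast removing a leaves 1 component; it is not a cut vertex. No other vertex is a cut vertex either.

2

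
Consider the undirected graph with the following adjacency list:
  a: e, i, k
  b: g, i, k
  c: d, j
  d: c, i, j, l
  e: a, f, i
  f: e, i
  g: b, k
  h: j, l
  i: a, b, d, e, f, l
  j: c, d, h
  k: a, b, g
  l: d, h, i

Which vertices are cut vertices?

i

Removing i increases the component count from 1 to 2, so i is a cut vertex.
By contrast removing f leaves 1 component; it is not a cut vertex. No other vertex is a cut vertex either.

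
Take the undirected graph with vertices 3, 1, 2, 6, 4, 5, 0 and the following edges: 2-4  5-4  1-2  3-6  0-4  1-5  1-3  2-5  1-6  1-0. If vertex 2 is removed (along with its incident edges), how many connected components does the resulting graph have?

1

With 2 gone, the remaining components are: {0, 1, 3, 4, 5, 6}.
That is 1 component.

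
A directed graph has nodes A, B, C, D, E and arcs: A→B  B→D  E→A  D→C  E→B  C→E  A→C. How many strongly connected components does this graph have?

1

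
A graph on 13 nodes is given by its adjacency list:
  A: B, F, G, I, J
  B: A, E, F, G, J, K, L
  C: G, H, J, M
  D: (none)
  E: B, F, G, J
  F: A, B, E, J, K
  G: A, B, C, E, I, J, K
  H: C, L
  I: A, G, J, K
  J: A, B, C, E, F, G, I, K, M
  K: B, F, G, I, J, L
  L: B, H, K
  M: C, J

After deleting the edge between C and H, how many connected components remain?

C and H are still connected via C-G-B-L-H, so the component count stays at 2.

2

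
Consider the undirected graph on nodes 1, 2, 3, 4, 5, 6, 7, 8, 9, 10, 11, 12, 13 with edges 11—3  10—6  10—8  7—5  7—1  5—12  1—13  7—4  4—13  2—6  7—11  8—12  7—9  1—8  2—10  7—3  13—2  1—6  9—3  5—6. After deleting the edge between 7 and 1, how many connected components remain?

1

7 and 1 are still connected via 7-4-13-1, so the component count stays at 1.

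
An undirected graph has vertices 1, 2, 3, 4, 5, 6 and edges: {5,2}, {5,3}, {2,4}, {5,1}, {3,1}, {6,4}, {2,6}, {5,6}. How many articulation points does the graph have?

1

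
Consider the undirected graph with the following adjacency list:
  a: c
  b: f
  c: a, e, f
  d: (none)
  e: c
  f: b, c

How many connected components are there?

d is isolated — a component by itself.
Starting from a we can reach a, b, c, e, f. That is one component of size 5.
Total: 2 components.

2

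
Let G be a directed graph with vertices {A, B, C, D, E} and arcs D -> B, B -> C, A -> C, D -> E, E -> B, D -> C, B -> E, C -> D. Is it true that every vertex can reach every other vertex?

No

There is no directed path from C to A, so the graph is not strongly connected.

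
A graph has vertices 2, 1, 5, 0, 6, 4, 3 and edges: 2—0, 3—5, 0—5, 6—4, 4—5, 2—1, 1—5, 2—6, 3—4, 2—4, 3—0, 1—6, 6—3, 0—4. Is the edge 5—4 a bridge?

No

After removing 5—4, the path 5-3-4 still connects them, so the edge is not a bridge.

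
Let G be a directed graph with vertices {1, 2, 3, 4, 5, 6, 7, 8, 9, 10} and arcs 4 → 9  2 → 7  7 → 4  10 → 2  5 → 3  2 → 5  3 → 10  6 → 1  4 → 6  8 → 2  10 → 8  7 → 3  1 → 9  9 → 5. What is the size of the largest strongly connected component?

{1, 2, 3, 4, 5, 6, 7, 8, 9, 10} are all mutually reachable — one SCC of size 10.
The largest has 10 vertices.

10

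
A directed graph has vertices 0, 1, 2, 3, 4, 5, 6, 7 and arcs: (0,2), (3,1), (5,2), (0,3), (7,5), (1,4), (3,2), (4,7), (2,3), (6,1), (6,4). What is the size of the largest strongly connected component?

6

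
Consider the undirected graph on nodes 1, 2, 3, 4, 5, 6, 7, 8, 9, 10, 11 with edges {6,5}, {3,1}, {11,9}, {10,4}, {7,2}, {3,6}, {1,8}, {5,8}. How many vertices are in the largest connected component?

5

Starting from 4 we can reach 4, 10. That is one component of size 2.
Starting from 9 we can reach 9, 11. That is one component of size 2.
Starting from 2 we can reach 2, 7. That is one component of size 2.
Starting from 1 we can reach 1, 3, 5, 6, 8. That is one component of size 5.
The largest has 5 vertices.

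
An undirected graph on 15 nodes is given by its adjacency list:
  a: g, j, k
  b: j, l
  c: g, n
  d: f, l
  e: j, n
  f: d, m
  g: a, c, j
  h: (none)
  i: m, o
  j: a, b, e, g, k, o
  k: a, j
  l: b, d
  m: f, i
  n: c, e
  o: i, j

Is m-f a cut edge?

No

After removing m-f, the path m-i-o-j-b-l-d-f still connects them, so the edge is not a bridge.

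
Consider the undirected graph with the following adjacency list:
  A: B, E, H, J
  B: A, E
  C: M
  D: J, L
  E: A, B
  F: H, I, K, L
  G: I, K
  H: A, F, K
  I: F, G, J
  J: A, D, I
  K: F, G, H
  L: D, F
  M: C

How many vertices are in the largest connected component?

11

Starting from C we can reach C, M. That is one component of size 2.
Starting from A we can reach A, B, D, E, F, G, H, I, J, K, L. That is one component of size 11.
The largest has 11 vertices.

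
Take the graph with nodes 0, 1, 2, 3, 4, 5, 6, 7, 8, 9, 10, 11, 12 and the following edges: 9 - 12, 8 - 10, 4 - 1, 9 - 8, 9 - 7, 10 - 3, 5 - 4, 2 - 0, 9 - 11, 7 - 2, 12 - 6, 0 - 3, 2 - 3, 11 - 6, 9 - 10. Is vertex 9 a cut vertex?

Deleting 9 raises the number of components from 2 to 3, so 9 is a cut vertex.

Yes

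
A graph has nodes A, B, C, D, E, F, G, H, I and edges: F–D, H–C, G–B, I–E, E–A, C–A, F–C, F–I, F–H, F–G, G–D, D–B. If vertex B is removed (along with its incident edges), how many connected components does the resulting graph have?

1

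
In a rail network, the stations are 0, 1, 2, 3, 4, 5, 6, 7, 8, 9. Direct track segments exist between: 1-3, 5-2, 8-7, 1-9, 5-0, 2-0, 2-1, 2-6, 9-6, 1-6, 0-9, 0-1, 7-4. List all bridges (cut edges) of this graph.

1-3, 4-7, 7-8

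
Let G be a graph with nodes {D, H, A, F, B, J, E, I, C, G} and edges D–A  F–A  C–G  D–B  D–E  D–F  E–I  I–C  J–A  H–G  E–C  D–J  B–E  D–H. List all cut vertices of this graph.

Removing D increases the component count from 1 to 2, so D is a cut vertex.
By contrast removing J leaves 1 component; it is not a cut vertex. No other vertex is a cut vertex either.

D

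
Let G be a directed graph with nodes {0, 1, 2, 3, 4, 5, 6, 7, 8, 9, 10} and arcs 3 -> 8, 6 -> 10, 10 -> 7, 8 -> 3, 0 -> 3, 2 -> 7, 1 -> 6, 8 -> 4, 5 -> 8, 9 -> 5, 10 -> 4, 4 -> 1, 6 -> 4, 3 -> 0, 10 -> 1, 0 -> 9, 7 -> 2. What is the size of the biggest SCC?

5

{0, 3, 5, 8, 9} are all mutually reachable — one SCC of size 5.
{1, 4, 6, 10} are all mutually reachable — one SCC of size 4.
{2, 7} are all mutually reachable — one SCC of size 2.
The largest has 5 vertices.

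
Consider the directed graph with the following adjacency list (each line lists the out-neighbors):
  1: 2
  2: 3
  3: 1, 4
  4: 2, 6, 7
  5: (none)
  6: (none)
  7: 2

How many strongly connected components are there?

3

{1, 2, 3, 4, 7} are all mutually reachable — one SCC of size 5.
{5} is an SCC by itself.
{6} is an SCC by itself.
That gives 3 strongly connected components.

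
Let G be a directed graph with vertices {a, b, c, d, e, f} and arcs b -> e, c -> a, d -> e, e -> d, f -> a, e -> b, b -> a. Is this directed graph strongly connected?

No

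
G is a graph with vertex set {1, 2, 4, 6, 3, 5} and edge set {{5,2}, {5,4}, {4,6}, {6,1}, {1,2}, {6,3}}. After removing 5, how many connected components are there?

1

With 5 gone, the remaining components are: {1, 2, 3, 4, 6}.
That is 1 component.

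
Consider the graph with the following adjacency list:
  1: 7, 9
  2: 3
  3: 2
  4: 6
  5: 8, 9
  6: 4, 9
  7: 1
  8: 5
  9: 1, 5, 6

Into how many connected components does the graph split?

Starting from 2 we can reach 2, 3. That is one component of size 2.
Starting from 1 we can reach 1, 4, 5, 6, 7, 8, 9. That is one component of size 7.
Total: 2 components.

2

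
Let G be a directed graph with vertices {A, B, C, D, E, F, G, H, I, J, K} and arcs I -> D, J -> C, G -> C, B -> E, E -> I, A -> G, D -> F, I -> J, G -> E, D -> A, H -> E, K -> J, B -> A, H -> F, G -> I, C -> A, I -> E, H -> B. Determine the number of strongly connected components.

5

{A, C, D, E, G, I, J} are all mutually reachable — one SCC of size 7.
{H} is an SCC by itself.
{B} is an SCC by itself.
{K} is an SCC by itself.
{F} is an SCC by itself.
That gives 5 strongly connected components.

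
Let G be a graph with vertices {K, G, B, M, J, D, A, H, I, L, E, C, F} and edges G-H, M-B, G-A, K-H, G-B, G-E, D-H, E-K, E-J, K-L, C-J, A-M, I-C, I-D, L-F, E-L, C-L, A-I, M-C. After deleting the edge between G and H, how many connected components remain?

G and H are still connected via G-E-K-H, so the component count stays at 1.

1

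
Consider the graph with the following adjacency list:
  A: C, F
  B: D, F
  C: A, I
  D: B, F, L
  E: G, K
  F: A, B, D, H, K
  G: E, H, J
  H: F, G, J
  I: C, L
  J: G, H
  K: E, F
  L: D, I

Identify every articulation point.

Removing F increases the component count from 1 to 2, so F is a cut vertex.
By contrast removing K leaves 1 component; it is not a cut vertex. No other vertex is a cut vertex either.

F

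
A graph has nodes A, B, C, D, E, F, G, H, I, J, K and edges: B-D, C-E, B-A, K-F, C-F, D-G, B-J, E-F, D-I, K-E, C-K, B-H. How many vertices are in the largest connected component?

7

Starting from C we can reach C, E, F, K. That is one component of size 4.
Starting from A we can reach A, B, D, G, H, I, J. That is one component of size 7.
The largest has 7 vertices.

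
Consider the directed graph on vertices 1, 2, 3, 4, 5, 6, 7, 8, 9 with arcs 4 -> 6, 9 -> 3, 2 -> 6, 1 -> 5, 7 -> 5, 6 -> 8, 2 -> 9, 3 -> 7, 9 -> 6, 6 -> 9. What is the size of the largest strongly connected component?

{6, 9} are all mutually reachable — one SCC of size 2.
{5} is an SCC by itself.
{7} is an SCC by itself.
{2} is an SCC by itself.
{4} is an SCC by itself.
(and 3 more singleton SCCs)
The largest has 2 vertices.

2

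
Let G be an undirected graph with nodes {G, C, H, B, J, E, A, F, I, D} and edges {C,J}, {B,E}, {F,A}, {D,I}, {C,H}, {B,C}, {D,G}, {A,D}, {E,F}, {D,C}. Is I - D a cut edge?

Yes

Removing I - D leaves no path between I and D: the component count goes from 1 to 2. So it is a bridge.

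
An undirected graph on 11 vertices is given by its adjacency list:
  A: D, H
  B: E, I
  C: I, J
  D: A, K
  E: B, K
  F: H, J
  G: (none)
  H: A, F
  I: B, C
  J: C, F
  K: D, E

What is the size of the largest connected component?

G is isolated — a component by itself.
Starting from A we can reach A, B, C, D, E, F, H, I, J, K. That is one component of size 10.
The largest has 10 vertices.

10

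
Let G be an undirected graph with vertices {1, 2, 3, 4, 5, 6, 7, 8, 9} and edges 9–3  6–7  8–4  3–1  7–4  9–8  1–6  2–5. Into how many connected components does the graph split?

2

Starting from 2 we can reach 2, 5. That is one component of size 2.
Starting from 1 we can reach 1, 3, 4, 6, 7, 8, 9. That is one component of size 7.
Total: 2 components.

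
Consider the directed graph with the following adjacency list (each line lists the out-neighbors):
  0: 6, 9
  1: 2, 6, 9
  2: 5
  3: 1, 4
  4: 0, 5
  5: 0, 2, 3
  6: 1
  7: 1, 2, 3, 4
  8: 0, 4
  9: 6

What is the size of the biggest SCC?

{0, 1, 2, 3, 4, 5, 6, 9} are all mutually reachable — one SCC of size 8.
{7} is an SCC by itself.
{8} is an SCC by itself.
The largest has 8 vertices.

8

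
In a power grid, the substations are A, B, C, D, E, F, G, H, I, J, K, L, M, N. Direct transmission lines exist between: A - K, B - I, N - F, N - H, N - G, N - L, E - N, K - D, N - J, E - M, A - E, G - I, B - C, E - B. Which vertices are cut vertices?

Removing A increases the component count from 1 to 2, so A is a cut vertex.
Removing B increases the component count from 1 to 2, so B is a cut vertex.
Removing E increases the component count from 1 to 3, so E is a cut vertex.
Likewise K, N are cut vertices.
By contrast removing I leaves 1 component; it is not a cut vertex. No other vertex is a cut vertex either.

A, B, E, K, N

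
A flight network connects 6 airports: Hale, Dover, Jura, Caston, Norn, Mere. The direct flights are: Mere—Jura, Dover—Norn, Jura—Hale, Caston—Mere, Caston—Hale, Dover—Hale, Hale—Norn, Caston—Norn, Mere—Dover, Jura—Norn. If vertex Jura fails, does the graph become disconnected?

Deleting Jura leaves 1 component (was 1) (its neighbors Hale, Mere, Norn remain connected to each other), so Jura is not a cut vertex.

No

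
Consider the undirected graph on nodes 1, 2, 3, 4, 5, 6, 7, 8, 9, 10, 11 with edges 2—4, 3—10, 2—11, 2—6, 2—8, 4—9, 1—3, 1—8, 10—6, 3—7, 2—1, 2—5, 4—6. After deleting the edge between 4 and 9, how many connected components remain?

2

Before removal there is 1 component.
4—9 is a bridge — removing it separates 4's side from 9's side.
After removal: 2 components.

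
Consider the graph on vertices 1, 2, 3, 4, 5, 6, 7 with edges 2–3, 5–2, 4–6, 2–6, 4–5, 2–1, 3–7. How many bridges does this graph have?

The edges on the cycle 4-5-2-6-4 are not bridges since each lies on that cycle.
But removing 3–7 disconnects 3 from 7; removing 2–3 disconnects 2 from 3; removing 2–1 disconnects 2 from 1 — these are bridges.
That makes 3 bridges.

3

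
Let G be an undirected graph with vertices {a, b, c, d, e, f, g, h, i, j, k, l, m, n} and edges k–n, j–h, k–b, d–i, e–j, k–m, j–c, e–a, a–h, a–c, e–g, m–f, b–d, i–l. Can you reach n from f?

From f we can reach b, d, f, i, k, l, m, n, which includes n.

Yes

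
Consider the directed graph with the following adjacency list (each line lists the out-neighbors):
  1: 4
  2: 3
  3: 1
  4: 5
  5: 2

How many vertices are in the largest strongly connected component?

5

{1, 2, 3, 4, 5} are all mutually reachable — one SCC of size 5.
The largest has 5 vertices.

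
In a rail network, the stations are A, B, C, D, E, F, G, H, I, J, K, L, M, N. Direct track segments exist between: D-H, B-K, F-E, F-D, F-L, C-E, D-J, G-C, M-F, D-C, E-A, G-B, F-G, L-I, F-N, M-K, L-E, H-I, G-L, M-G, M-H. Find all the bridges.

The edges on the cycle M-F-L-I-H-M are not bridges since each lies on that cycle.
But removing N-F disconnects N from F; removing E-A disconnects E from A; removing J-D disconnects J from D — these are bridges.

A-E, D-J, F-N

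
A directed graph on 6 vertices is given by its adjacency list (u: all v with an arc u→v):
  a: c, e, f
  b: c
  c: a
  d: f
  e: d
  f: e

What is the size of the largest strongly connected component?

3

{d, e, f} are all mutually reachable — one SCC of size 3.
{a, c} are all mutually reachable — one SCC of size 2.
{b} is an SCC by itself.
The largest has 3 vertices.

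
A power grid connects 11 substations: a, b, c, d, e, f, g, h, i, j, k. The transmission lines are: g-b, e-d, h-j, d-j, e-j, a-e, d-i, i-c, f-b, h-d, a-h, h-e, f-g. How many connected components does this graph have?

3

k is isolated — a component by itself.
Starting from b we can reach b, f, g. That is one component of size 3.
Starting from a we can reach a, c, d, e, h, i, j. That is one component of size 7.
Total: 3 components.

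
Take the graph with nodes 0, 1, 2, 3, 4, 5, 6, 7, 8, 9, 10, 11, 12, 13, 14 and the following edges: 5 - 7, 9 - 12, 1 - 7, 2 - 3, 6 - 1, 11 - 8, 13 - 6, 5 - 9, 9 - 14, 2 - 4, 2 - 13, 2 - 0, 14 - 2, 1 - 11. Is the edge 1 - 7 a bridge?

After removing 1 - 7, the path 1-6-13-2-14-9-5-7 still connects them, so the edge is not a bridge.

No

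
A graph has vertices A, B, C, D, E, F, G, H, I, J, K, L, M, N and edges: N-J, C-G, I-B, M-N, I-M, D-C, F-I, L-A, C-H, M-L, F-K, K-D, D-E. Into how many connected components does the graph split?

Starting from A we can reach A, B, C, D, E, F, G, H, I, J, K, L, M, N. That is one component of size 14.
Total: 1 component.

1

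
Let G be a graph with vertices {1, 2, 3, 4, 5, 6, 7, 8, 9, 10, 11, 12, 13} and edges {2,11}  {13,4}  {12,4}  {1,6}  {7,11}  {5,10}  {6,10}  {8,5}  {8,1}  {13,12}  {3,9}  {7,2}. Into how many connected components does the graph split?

Starting from 3 we can reach 3, 9. That is one component of size 2.
Starting from 4 we can reach 4, 12, 13. That is one component of size 3.
Starting from 2 we can reach 2, 7, 11. That is one component of size 3.
Starting from 1 we can reach 1, 5, 6, 8, 10. That is one component of size 5.
Total: 4 components.

4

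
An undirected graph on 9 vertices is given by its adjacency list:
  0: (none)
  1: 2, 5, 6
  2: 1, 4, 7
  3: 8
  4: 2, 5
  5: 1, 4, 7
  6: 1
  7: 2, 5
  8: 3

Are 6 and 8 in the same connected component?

No

The component containing 6 is {1, 2, 4, 5, 6, 7}, and 8 is not in it.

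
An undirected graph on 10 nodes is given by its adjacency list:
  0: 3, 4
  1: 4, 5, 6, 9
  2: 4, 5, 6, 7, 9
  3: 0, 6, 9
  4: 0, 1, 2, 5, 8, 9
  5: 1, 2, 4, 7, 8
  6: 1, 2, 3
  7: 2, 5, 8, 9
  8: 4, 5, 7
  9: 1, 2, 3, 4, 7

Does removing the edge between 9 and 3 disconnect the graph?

No

After removing 9-3, the path 9-1-6-3 still connects them, so the edge is not a bridge.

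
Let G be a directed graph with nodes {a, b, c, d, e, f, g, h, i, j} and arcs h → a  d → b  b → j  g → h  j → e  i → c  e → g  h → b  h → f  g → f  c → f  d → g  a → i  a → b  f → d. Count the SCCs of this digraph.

{a, b, c, d, e, f, g, h, i, j} are all mutually reachable — one SCC of size 10.
That gives 1 strongly connected component.

1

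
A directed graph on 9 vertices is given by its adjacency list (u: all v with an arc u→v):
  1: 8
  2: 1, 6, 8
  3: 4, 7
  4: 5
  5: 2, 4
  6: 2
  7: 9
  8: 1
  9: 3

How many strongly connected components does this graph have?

4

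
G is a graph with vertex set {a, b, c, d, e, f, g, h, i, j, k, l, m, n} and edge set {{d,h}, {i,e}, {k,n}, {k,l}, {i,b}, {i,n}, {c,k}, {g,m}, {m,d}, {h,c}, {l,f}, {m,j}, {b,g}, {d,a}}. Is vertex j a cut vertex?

Deleting j leaves 1 component (was 1), so j is not a cut vertex.

No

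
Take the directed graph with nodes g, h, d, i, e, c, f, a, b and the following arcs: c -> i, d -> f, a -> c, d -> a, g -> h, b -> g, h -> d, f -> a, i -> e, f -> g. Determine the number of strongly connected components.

6

{d, f, g, h} are all mutually reachable — one SCC of size 4.
{a} is an SCC by itself.
{e} is an SCC by itself.
{b} is an SCC by itself.
{c} is an SCC by itself.
(and 1 more singleton SCC)
That gives 6 strongly connected components.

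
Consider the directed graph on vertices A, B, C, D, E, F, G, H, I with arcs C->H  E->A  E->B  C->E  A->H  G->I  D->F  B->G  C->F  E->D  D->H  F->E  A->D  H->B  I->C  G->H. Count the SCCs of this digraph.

{A, B, C, D, E, F, G, H, I} are all mutually reachable — one SCC of size 9.
That gives 1 strongly connected component.

1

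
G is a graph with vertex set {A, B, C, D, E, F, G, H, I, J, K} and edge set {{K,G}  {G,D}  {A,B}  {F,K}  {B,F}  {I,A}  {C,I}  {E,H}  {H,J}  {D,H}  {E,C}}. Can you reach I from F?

Yes

From F we can reach A, B, C, D, E, F, G, H, I, J, K, which includes I.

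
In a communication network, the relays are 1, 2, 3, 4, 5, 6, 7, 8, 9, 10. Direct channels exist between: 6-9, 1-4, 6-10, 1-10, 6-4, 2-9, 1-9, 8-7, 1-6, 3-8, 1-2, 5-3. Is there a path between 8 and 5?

Yes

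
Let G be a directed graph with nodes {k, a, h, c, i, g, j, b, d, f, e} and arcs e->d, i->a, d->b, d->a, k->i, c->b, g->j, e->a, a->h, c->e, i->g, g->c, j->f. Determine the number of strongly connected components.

{i} is an SCC by itself.
{c} is an SCC by itself.
{g} is an SCC by itself.
{b} is an SCC by itself.
{k} is an SCC by itself.
(and 6 more singleton SCCs)
That gives 11 strongly connected components.

11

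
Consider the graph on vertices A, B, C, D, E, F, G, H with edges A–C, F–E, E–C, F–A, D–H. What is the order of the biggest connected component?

G is isolated — a component by itself.
B is isolated — a component by itself.
Starting from D we can reach D, H. That is one component of size 2.
Starting from A we can reach A, C, E, F. That is one component of size 4.
The largest has 4 vertices.

4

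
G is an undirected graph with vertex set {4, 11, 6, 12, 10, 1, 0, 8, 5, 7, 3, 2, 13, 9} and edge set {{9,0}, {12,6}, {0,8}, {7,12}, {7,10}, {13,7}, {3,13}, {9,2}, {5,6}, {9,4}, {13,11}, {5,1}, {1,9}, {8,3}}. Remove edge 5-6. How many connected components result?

1

5 and 6 are still connected via 5-1-9-0-8-3-13-7-12-6, so the component count stays at 1.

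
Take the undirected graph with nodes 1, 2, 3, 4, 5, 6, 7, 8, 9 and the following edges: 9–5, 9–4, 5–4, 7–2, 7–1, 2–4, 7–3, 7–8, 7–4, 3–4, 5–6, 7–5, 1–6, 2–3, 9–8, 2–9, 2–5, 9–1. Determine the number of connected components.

1

Starting from 1 we can reach 1, 2, 3, 4, 5, 6, 7, 8, 9. That is one component of size 9.
Total: 1 component.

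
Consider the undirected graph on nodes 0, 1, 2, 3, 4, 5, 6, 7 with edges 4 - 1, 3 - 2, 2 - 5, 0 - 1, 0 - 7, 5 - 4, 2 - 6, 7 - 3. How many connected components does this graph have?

Starting from 0 we can reach 0, 1, 2, 3, 4, 5, 6, 7. That is one component of size 8.
Total: 1 component.

1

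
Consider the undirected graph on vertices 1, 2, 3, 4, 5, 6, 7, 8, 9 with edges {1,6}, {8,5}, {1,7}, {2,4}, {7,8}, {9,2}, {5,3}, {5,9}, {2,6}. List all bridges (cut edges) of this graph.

The edges on the cycle 1-7-8-5-9-2-6-1 are not bridges since each lies on that cycle.
But removing 3–5 disconnects 3 from 5; removing 2–4 disconnects 2 from 4 — these are bridges.

2-4, 3-5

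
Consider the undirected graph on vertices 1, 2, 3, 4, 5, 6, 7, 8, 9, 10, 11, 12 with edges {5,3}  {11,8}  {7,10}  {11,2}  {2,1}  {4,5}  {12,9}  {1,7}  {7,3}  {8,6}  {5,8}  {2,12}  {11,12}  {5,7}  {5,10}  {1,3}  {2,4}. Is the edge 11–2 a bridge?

No

After removing 11–2, the path 11-12-2 still connects them, so the edge is not a bridge.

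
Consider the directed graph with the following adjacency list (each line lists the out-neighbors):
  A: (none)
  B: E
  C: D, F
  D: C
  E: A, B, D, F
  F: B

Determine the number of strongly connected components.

{B, C, D, E, F} are all mutually reachable — one SCC of size 5.
{A} is an SCC by itself.
That gives 2 strongly connected components.

2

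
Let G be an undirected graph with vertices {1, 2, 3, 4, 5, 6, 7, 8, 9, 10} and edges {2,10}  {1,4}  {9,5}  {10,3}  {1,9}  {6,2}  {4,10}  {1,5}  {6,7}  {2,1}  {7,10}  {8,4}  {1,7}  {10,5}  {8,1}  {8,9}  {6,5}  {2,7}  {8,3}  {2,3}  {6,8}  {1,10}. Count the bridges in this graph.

The edges on the cycle 8-1-4-8 are not bridges since each lies on that cycle.
Every edge lies on some cycle, so there are no bridges.

0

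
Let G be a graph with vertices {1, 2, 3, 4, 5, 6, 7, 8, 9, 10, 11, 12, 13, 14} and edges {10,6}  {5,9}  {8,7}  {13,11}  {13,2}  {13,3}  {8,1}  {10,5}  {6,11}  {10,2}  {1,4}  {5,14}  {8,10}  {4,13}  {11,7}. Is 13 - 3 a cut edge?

Yes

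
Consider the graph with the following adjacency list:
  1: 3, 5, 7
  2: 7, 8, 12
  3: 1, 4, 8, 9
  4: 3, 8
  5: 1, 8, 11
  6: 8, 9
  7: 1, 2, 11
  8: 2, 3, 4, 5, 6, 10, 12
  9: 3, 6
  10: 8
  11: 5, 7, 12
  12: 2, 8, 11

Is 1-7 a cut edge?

No

After removing 1-7, the path 1-5-11-7 still connects them, so the edge is not a bridge.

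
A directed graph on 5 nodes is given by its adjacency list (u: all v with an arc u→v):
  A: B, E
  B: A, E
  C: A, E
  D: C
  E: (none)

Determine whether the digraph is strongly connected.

There is no directed path from C to D, so the graph is not strongly connected.

No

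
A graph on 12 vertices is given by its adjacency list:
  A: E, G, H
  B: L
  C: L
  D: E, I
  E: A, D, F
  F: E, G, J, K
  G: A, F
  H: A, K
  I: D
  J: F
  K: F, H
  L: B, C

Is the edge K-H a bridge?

No

After removing K-H, the path K-F-E-A-H still connects them, so the edge is not a bridge.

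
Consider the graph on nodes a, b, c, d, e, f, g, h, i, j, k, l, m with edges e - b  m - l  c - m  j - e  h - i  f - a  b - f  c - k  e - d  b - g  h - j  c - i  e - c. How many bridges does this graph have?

8

The edges on the cycle h-j-e-c-i-h are not bridges since each lies on that cycle.
But removing g - b disconnects g from b; removing a - f disconnects a from f; removing e - b disconnects e from b; removing b - f disconnects b from f — these are bridges.
In total 8 edges are bridges.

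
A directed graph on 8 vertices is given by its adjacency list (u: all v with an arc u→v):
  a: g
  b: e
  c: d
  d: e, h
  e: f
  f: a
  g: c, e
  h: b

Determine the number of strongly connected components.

{a, b, c, d, e, f, g, h} are all mutually reachable — one SCC of size 8.
That gives 1 strongly connected component.

1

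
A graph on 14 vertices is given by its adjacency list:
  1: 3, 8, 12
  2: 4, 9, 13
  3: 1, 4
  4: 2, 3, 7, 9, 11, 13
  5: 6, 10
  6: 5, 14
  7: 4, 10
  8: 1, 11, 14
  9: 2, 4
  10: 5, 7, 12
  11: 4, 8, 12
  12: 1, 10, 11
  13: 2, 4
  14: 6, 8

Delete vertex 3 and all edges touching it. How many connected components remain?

With 3 gone, the remaining components are: {1, 2, 4, 5, 6, 7, 8, 9, 10, 11, 12, 13, 14}.
That is 1 component.

1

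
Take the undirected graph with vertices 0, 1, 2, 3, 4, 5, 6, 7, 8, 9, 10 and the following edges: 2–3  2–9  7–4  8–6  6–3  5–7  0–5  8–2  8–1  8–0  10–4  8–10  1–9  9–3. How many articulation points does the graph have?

Removing 8 increases the component count from 1 to 2, so 8 is a cut vertex.
By contrast removing 1 leaves 1 component; it is not a cut vertex. No other vertex is a cut vertex either.

1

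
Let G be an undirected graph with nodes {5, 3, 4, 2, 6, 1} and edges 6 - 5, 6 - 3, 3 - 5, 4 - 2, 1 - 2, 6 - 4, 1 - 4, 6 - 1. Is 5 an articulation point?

Deleting 5 leaves 1 component (was 1) (its neighbors 3, 6 remain connected to each other), so 5 is not a cut vertex.

No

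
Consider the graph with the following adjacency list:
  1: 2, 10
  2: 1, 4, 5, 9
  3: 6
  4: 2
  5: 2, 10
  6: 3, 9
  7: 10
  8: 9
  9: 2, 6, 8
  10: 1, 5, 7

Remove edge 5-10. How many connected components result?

1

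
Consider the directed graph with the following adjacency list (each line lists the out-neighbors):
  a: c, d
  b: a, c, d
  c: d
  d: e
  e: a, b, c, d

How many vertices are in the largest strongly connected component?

{a, b, c, d, e} are all mutually reachable — one SCC of size 5.
The largest has 5 vertices.

5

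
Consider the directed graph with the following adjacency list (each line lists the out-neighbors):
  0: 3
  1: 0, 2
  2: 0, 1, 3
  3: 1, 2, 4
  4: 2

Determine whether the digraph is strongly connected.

From 2 we can reach every vertex (0, 1, 2, 3, 4), and every vertex can reach 2 (0, 1, 2, 3, 4). So the whole graph is one strongly connected component.

Yes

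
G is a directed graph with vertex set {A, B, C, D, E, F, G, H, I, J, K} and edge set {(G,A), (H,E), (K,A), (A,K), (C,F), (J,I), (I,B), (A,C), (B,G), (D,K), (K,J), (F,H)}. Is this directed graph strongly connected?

No

There is no directed path from F to J, so the graph is not strongly connected.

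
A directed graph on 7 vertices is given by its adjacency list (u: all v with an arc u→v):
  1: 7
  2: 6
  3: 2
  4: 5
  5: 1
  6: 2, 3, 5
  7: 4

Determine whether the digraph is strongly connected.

No

There is no directed path from 1 to 6, so the graph is not strongly connected.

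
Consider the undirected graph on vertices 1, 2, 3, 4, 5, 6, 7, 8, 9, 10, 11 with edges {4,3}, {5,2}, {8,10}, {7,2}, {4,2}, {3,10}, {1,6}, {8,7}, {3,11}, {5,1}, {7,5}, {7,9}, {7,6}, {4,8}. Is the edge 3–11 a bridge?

Yes

Removing 3–11 leaves no path between 3 and 11: the component count goes from 1 to 2. So it is a bridge.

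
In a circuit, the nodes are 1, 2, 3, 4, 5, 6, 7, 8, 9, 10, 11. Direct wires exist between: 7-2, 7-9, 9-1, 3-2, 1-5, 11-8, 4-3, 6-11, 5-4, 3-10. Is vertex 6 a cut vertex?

No

Deleting 6 leaves 2 components (was 2), so 6 is not a cut vertex.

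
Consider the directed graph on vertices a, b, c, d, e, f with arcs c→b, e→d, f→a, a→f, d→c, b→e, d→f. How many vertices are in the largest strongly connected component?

{b, c, d, e} are all mutually reachable — one SCC of size 4.
{a, f} are all mutually reachable — one SCC of size 2.
The largest has 4 vertices.

4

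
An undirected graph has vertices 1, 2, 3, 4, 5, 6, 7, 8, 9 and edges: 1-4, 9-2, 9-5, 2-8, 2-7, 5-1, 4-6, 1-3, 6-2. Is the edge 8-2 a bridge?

Yes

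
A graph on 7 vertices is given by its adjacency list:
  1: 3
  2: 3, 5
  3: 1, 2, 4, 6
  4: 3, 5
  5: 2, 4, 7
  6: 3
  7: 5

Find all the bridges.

The edges on the cycle 3-2-5-4-3 are not bridges since each lies on that cycle.
But removing 5-7 disconnects 5 from 7; removing 3-6 disconnects 3 from 6; removing 3-1 disconnects 3 from 1 — these are bridges.

1-3, 3-6, 5-7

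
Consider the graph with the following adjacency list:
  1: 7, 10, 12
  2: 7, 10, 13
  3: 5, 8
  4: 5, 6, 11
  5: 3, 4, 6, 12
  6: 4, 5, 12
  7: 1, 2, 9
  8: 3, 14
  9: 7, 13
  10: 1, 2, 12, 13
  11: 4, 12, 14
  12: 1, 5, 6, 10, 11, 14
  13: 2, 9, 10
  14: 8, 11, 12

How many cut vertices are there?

1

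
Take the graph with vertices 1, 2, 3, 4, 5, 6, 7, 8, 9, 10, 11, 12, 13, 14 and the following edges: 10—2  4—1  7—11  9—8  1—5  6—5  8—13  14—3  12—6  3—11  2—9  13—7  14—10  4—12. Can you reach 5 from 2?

The component containing 2 is {2, 3, 7, 8, 9, 10, 11, 13, 14}, and 5 is not in it.

No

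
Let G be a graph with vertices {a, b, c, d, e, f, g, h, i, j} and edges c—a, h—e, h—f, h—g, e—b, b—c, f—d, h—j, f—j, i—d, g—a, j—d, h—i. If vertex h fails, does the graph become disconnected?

Yes

Deleting h raises the number of components from 1 to 2, so h is a cut vertex.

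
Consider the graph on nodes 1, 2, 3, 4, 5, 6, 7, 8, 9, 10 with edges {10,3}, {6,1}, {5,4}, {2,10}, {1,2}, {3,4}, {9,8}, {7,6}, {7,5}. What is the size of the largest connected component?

Starting from 8 we can reach 8, 9. That is one component of size 2.
Starting from 1 we can reach 1, 2, 3, 4, 5, 6, 7, 10. That is one component of size 8.
The largest has 8 vertices.

8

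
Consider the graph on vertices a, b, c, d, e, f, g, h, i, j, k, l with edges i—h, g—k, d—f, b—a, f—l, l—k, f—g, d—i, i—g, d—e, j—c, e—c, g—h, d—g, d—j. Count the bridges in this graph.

1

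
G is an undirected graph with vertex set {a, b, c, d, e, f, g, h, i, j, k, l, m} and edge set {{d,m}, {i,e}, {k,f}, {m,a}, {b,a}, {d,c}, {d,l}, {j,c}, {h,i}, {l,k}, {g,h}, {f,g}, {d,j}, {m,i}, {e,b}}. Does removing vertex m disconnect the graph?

Deleting m leaves 1 component (was 1) (its neighbors a, d, i remain connected to each other), so m is not a cut vertex.

No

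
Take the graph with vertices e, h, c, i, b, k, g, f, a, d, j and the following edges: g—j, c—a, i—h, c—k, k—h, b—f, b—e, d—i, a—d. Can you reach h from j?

No

The component containing j is {g, j}, and h is not in it.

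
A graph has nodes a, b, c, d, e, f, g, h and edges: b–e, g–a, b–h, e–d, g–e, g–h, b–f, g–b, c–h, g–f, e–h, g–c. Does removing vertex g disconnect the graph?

Yes

Deleting g raises the number of components from 1 to 2, so g is a cut vertex.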